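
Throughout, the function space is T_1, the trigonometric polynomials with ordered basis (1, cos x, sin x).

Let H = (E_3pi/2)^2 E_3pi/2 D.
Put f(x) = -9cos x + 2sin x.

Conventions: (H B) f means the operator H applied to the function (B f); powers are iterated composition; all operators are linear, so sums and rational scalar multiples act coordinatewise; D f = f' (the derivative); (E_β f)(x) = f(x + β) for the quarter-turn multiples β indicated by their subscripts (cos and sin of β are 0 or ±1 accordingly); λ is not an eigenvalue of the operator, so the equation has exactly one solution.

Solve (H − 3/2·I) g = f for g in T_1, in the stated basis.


the result is g(x) = (18/5)cos x - (4/5)sin x

write g with unknown coordinates in the stated basis and equate coefficients in (H − 3/2·I) g = f
solving from the highest basis element down gives g = (18/5)cos x - (4/5)sin x
check: H g = -(18/5)cos x + (4/5)sin x
so H g − 3/2·g = -9cos x + 2sin x = f ✓


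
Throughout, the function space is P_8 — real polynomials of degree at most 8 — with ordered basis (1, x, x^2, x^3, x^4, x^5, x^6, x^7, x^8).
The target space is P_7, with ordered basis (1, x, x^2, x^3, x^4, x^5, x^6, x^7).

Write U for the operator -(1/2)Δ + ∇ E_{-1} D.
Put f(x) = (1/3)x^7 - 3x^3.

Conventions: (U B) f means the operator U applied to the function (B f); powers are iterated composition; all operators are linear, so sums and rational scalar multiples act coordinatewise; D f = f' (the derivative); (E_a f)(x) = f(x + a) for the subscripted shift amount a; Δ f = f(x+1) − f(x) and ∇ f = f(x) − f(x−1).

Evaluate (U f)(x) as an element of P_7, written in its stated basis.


the result is g(x) = -(7/6)x^6 + (21/2)x^5 - (665/6)x^4 + (1925/6)x^3 - 524x^2 + (1258/3)x - 356/3

Δ f = (7/3)x^6 + 7x^5 + (35/3)x^4 + (35/3)x^3 - 2x^2 - (20/3)x - 8/3
(-(1/2)Δ) f = -(7/6)x^6 - (7/2)x^5 - (35/6)x^4 - (35/6)x^3 + x^2 + (10/3)x + 4/3
D f = (7/3)x^6 - 9x^2
E_{-1} D f = (7/3)x^6 - 14x^5 + 35x^4 - (140/3)x^3 + 26x^2 + 4x - 20/3
∇ E_{-1} D f = 14x^5 - 105x^4 + (980/3)x^3 - 525x^2 + 416x - 120
(-(1/2)Δ + ∇ E_{-1} D) f = -(7/6)x^6 + (21/2)x^5 - (665/6)x^4 + (1925/6)x^3 - 524x^2 + (1258/3)x - 356/3


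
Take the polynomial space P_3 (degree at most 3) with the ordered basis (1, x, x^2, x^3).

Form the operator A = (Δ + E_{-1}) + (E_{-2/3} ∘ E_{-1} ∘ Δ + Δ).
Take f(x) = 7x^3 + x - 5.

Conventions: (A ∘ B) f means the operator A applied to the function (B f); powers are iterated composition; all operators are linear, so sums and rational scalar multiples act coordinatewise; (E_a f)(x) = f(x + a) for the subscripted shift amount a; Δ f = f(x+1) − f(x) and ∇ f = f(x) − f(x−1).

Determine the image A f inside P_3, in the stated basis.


the image equals g(x) = 7x^3 + 42x^2 + 15x + 103/3

Δ f = 21x^2 + 21x + 8
E_{-1} f = 7x^3 - 21x^2 + 22x - 13
(Δ + E_{-1}) f = 7x^3 + 43x - 5
Δ f = 21x^2 + 21x + 8
E_{-1} Δ f = 21x^2 - 21x + 8
E_{-2/3} E_{-1} Δ f = 21x^2 - 49x + 94/3
Δ f = 21x^2 + 21x + 8
(E_{-2/3} ∘ E_{-1} ∘ Δ + Δ) f = 42x^2 - 28x + 118/3
((Δ + E_{-1}) + (E_{-2/3} ∘ E_{-1} ∘ Δ + Δ)) f = 7x^3 + 42x^2 + 15x + 103/3


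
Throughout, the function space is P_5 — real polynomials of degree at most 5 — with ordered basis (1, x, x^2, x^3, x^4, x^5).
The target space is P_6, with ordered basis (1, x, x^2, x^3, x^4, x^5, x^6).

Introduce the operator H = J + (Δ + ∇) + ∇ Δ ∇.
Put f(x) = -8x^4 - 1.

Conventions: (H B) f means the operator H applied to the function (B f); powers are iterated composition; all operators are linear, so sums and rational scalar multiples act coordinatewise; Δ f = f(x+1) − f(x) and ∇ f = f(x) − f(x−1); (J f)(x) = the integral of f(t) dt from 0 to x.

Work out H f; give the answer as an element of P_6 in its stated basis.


g(x) = -(8/5)x^5 - 64x^3 - 257x + 96

J f = -(8/5)x^5 - x
Δ f = -32x^3 - 48x^2 - 32x - 8
∇ f = -32x^3 + 48x^2 - 32x + 8
(Δ + ∇) f = -64x^3 - 64x
∇ f = -32x^3 + 48x^2 - 32x + 8
Δ ∇ f = -96x^2 - 16
∇ Δ ∇ f = -192x + 96
(J + (Δ + ∇) + ∇ Δ ∇) f = -(8/5)x^5 - 64x^3 - 257x + 96


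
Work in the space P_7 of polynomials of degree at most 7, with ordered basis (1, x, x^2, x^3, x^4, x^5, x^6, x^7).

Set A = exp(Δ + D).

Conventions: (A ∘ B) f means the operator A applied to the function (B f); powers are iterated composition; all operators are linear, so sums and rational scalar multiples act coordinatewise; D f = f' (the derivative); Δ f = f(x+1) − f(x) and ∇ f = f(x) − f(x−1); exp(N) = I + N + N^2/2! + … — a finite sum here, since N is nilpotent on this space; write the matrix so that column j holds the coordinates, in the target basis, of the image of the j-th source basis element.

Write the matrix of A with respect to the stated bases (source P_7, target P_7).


the matrix is [[1, 2, 5, 15, 52, 203, 877, 4140]; [0, 1, 4, 15, 60, 260, 1218, 6139]; [0, 0, 1, 6, 30, 150, 780, 4263]; [0, 0, 0, 1, 8, 50, 300, 1820]; [0, 0, 0, 0, 1, 10, 75, 525]; [0, 0, 0, 0, 0, 1, 12, 105]; [0, 0, 0, 0, 0, 0, 1, 14]; [0, 0, 0, 0, 0, 0, 0, 1]] (rows listed top to bottom)

image of 1: 1
image of x: x + 2
image of x^2: x^2 + 4x + 5
image of x^3: x^3 + 6x^2 + 15x + 15
image of x^4: x^4 + 8x^3 + 30x^2 + 60x + 52
image of x^5: x^5 + 10x^4 + 50x^3 + 150x^2 + 260x + 203
image of x^6: x^6 + 12x^5 + 75x^4 + 300x^3 + 780x^2 + 1218x + 877
image of x^7: x^7 + 14x^6 + 105x^5 + 525x^4 + 1820x^3 + 4263x^2 + 6139x + 4140
each image's coordinates form column j of the matrix


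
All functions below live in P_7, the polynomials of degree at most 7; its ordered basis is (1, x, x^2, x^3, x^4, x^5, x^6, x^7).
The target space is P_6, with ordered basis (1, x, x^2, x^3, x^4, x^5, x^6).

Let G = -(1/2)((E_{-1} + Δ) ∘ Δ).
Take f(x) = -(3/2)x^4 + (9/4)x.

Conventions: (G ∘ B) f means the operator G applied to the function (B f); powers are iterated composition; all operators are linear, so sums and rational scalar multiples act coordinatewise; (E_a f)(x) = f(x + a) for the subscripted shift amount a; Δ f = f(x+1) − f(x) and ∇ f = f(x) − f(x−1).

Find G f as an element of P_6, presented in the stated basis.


g(x) = 3x^3 + (9/2)x^2 + 21x + 69/8

Δ f = -6x^3 - 9x^2 - 6x + 3/4
E_{-1} Δ f = -6x^3 + 9x^2 - 6x + 15/4
Δ Δ f = -18x^2 - 36x - 21
(E_{-1} + Δ) Δ f = -6x^3 - 9x^2 - 42x - 69/4
(-(1/2)((E_{-1} + Δ) ∘ Δ)) f = 3x^3 + (9/2)x^2 + 21x + 69/8


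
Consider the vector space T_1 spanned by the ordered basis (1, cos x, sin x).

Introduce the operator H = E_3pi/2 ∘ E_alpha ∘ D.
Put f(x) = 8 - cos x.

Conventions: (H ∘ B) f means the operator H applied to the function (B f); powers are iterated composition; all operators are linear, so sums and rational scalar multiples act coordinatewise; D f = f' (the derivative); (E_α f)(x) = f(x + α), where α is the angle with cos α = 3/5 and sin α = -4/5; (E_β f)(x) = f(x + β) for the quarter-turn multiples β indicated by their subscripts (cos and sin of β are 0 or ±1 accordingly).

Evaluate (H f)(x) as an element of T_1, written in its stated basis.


D f = sin x
E_alpha D f = -(4/5)cos x + (3/5)sin x
E_3pi/2 E_alpha D f = -(3/5)cos x - (4/5)sin x

the image equals g(x) = -(3/5)cos x - (4/5)sin x


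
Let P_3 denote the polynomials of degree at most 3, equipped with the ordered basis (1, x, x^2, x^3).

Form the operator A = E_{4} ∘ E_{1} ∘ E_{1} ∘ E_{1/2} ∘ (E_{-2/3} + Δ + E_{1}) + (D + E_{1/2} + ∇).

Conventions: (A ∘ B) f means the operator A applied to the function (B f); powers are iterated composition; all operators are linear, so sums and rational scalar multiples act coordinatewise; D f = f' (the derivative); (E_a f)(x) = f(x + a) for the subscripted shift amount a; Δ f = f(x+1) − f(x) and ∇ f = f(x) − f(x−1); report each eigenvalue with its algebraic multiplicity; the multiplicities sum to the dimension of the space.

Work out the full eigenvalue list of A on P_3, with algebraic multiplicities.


image of 1: 3
image of x: 3x + 101/6
image of x^2: 3x^2 + (101/3)x + 3727/36
image of x^3: 3x^3 + (101/2)x^2 + (3727/12)x + 166049/216
the matrix is upper triangular; its diagonal is (3, 3, 3, 3)
for a triangular matrix the eigenvalues are the diagonal entries, with algebraic multiplicity their repetition count

λ = 3 (multiplicity 4)


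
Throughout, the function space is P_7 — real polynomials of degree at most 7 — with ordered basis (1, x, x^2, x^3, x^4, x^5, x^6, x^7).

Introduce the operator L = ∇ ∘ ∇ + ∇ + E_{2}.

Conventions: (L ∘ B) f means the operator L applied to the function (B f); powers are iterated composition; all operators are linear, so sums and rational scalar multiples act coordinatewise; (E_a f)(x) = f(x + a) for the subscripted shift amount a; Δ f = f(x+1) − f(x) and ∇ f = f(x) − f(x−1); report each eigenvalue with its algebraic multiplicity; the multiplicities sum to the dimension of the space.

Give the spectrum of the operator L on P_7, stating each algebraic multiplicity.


λ = 1 (multiplicity 8)

image of 1: 1
image of x: x + 3
image of x^2: x^2 + 6x + 5
image of x^3: x^3 + 9x^2 + 15x + 3
image of x^4: x^4 + 12x^3 + 30x^2 + 12x + 29
image of x^5: x^5 + 15x^4 + 50x^3 + 30x^2 + 145x + 3
image of x^6: x^6 + 18x^5 + 75x^4 + 60x^3 + 435x^2 + 18x + 125
image of x^7: x^7 + 21x^6 + 105x^5 + 105x^4 + 1015x^3 + 63x^2 + 875x + 3
the matrix is upper triangular; its diagonal is (1, 1, 1, 1, 1, 1, 1, 1)
for a triangular matrix the eigenvalues are the diagonal entries, with algebraic multiplicity their repetition count


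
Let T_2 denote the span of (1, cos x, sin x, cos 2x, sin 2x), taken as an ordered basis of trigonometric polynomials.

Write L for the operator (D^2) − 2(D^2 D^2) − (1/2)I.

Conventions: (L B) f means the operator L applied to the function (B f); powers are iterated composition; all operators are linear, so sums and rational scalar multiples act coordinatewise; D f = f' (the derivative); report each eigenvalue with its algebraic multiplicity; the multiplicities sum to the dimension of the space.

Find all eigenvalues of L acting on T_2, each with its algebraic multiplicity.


image of 1: -1/2
image of cos x: -(7/2)cos x
image of sin x: -(7/2)sin x
image of cos 2x: -(73/2)cos 2x
image of sin 2x: -(73/2)sin 2x
the matrix is diagonal; its diagonal is (-1/2, -7/2, -7/2, -73/2, -73/2)
for a triangular matrix the eigenvalues are the diagonal entries, with algebraic multiplicity their repetition count

λ = -73/2 (multiplicity 2), λ = -7/2 (multiplicity 2), λ = -1/2 (multiplicity 1)


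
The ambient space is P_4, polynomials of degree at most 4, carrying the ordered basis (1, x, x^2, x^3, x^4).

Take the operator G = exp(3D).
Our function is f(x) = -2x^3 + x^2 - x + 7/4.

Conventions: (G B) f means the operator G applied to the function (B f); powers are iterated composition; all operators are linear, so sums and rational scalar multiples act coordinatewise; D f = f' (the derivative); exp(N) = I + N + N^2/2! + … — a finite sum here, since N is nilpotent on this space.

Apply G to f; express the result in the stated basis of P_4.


order-1 term: -18x^2 + 6x - 3
order-2 term: -54x + 9
order-3 term: -54
the series for exp(3D) f terminates at order 3
exp(3D) f = -2x^3 - 17x^2 - 49x - 185/4

g(x) = -2x^3 - 17x^2 - 49x - 185/4


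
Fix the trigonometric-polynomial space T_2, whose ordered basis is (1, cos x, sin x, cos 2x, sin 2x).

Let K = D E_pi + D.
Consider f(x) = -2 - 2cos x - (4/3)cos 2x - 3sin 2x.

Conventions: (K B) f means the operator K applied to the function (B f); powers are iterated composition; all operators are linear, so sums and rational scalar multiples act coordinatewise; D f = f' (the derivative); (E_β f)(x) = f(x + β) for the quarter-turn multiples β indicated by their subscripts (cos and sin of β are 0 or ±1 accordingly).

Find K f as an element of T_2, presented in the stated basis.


the image equals g(x) = -12cos 2x + (16/3)sin 2x

E_pi f = -2 + 2cos x - (4/3)cos 2x - 3sin 2x
D E_pi f = -2sin x - 6cos 2x + (8/3)sin 2x
D f = 2sin x - 6cos 2x + (8/3)sin 2x
(D E_pi + D) f = -12cos 2x + (16/3)sin 2x


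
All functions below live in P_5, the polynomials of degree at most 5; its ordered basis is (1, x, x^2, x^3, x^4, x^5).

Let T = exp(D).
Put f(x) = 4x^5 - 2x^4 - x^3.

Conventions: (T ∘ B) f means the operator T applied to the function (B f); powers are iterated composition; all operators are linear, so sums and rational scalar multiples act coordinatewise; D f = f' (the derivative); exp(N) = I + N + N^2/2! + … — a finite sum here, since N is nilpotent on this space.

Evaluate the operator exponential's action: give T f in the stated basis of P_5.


the result is g(x) = 4x^5 + 18x^4 + 31x^3 + 25x^2 + 9x + 1

order-1 term: 20x^4 - 8x^3 - 3x^2
order-2 term: 40x^3 - 12x^2 - 3x
order-3 term: 40x^2 - 8x - 1
order-4 term: 20x - 2
order-5 term: 4
the series for exp(D) f terminates at order 5
exp(D) f = 4x^5 + 18x^4 + 31x^3 + 25x^2 + 9x + 1


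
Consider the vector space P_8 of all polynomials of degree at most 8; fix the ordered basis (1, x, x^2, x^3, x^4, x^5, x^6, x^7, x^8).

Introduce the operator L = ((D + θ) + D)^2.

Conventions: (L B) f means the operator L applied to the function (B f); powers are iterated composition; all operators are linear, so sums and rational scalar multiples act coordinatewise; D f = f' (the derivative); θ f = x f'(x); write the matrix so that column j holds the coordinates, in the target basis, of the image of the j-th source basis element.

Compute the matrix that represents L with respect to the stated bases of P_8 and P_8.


the matrix is [[0, 2, 8, 0, 0, 0, 0, 0, 0]; [0, 1, 12, 24, 0, 0, 0, 0, 0]; [0, 0, 4, 30, 48, 0, 0, 0, 0]; [0, 0, 0, 9, 56, 80, 0, 0, 0]; [0, 0, 0, 0, 16, 90, 120, 0, 0]; [0, 0, 0, 0, 0, 25, 132, 168, 0]; [0, 0, 0, 0, 0, 0, 36, 182, 224]; [0, 0, 0, 0, 0, 0, 0, 49, 240]; [0, 0, 0, 0, 0, 0, 0, 0, 64]] (rows listed top to bottom)

image of 1: 0
image of x: x + 2
image of x^2: 4x^2 + 12x + 8
image of x^3: 9x^3 + 30x^2 + 24x
image of x^4: 16x^4 + 56x^3 + 48x^2
image of x^5: 25x^5 + 90x^4 + 80x^3
image of x^6: 36x^6 + 132x^5 + 120x^4
image of x^7: 49x^7 + 182x^6 + 168x^5
image of x^8: 64x^8 + 240x^7 + 224x^6
each image's coordinates form column j of the matrix


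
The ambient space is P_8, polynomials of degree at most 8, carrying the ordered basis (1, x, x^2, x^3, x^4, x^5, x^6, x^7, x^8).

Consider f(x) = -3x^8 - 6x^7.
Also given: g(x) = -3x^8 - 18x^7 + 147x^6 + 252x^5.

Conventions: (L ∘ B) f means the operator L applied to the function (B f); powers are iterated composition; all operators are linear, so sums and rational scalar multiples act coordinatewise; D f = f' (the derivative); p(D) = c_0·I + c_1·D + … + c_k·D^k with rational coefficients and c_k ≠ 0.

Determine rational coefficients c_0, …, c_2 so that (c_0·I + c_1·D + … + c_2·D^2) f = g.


p(D) = I + (1/2)·D − D^2, i.e. c_0 = 1, c_1 = 1/2, c_2 = -1

D^0 f = -3x^8 - 6x^7
D^1 f = -24x^7 - 42x^6
D^2 f = -168x^6 - 252x^5
matching coefficients of g against c_0 f + c_1 Df + … from the top degree down determines the c_i
solution: c_0 = 1, c_1 = 1/2, c_2 = -1


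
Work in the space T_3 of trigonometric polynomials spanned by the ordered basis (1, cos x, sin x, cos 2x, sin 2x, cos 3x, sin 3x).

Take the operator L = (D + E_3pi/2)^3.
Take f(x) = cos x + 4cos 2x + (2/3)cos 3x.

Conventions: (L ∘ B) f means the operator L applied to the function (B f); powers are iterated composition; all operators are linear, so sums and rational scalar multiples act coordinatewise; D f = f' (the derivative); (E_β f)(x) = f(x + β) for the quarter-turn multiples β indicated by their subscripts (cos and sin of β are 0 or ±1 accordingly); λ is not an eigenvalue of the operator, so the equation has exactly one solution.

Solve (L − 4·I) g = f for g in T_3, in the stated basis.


write g with unknown coordinates in the stated basis and equate coefficients in (L − 4·I) g = f
solving from the highest basis element down gives g = -(1/4)cos x + (28/53)cos 2x - (8/53)sin 2x - (1/1542)cos 3x - (8/771)sin 3x
check: L g = (324/53)cos 2x - (32/53)sin 2x + (512/771)cos 3x - (32/771)sin 3x
so L g − 4·g = cos x + 4cos 2x + (2/3)cos 3x = f ✓

g(x) = -(1/4)cos x + (28/53)cos 2x - (8/53)sin 2x - (1/1542)cos 3x - (8/771)sin 3x


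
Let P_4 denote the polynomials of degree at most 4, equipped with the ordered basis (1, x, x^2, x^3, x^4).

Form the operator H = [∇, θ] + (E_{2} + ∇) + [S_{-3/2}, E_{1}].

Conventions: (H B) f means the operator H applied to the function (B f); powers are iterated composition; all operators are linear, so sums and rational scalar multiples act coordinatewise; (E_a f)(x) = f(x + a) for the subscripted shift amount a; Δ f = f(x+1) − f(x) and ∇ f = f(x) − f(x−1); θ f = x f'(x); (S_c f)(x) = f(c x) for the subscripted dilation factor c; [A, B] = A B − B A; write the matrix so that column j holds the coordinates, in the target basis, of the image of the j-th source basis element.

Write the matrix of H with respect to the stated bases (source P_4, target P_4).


the matrix is [[1, 13/2, -1/4, 131/8, 111/16]; [0, 1, 1/2, 69/8, 87/4]; [0, 0, 1, 231/8, -87/8]; [0, 0, 0, 1, -71/4]; [0, 0, 0, 0, 1]] (rows listed top to bottom)

image of 1: 1
image of x: x + 13/2
image of x^2: x^2 + (1/2)x - 1/4
image of x^3: x^3 + (231/8)x^2 + (69/8)x + 131/8
image of x^4: x^4 - (71/4)x^3 - (87/8)x^2 + (87/4)x + 111/16
each image's coordinates form column j of the matrix


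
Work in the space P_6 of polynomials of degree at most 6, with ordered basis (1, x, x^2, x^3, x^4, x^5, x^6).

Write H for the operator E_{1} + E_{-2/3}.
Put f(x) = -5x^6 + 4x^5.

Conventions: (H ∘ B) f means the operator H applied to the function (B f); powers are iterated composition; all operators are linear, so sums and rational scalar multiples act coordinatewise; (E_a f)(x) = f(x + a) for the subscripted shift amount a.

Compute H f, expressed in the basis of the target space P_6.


E_{1} f = -5x^6 - 26x^5 - 55x^4 - 60x^3 - 35x^2 - 10x - 1
E_{-2/3} f = -5x^6 + 24x^5 - (140/3)x^4 + (1280/27)x^3 - (80/3)x^2 + (640/81)x - 704/729
(E_{1} + E_{-2/3}) f = -10x^6 - 2x^5 - (305/3)x^4 - (340/27)x^3 - (185/3)x^2 - (170/81)x - 1433/729

the image equals g(x) = -10x^6 - 2x^5 - (305/3)x^4 - (340/27)x^3 - (185/3)x^2 - (170/81)x - 1433/729


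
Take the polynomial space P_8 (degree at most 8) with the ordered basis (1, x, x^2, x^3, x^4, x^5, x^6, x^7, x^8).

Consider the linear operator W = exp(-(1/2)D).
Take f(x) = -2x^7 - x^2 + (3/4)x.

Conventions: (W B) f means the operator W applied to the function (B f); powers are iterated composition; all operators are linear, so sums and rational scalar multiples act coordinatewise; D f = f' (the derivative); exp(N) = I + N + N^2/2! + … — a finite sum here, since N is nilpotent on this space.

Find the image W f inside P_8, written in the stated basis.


order-1 term: 7x^6 + x - 3/8
order-2 term: -(21/2)x^5 - 1/4
order-3 term: (35/4)x^4
order-4 term: -(35/8)x^3
order-5 term: (21/16)x^2
order-6 term: -(7/32)x
order-7 term: 1/64
the series for exp(-(1/2)D) f terminates at order 7
exp(-(1/2)D) f = -2x^7 + 7x^6 - (21/2)x^5 + (35/4)x^4 - (35/8)x^3 + (5/16)x^2 + (49/32)x - 39/64

the result is g(x) = -2x^7 + 7x^6 - (21/2)x^5 + (35/4)x^4 - (35/8)x^3 + (5/16)x^2 + (49/32)x - 39/64


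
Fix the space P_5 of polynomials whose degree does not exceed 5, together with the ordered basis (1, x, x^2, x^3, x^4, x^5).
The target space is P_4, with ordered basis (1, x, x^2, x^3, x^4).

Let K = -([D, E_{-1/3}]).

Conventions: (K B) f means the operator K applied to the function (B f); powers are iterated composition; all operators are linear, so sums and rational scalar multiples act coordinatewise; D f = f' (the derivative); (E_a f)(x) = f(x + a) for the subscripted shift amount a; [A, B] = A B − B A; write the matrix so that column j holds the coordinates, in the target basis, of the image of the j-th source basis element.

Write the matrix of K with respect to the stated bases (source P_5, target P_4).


the matrix is [[0, 0, 0, 0, 0, 0]; [0, 0, 0, 0, 0, 0]; [0, 0, 0, 0, 0, 0]; [0, 0, 0, 0, 0, 0]; [0, 0, 0, 0, 0, 0]] (rows listed top to bottom)

image of 1: 0
image of x: 0
image of x^2: 0
image of x^3: 0
image of x^4: 0
image of x^5: 0
each image's coordinates form column j of the matrix


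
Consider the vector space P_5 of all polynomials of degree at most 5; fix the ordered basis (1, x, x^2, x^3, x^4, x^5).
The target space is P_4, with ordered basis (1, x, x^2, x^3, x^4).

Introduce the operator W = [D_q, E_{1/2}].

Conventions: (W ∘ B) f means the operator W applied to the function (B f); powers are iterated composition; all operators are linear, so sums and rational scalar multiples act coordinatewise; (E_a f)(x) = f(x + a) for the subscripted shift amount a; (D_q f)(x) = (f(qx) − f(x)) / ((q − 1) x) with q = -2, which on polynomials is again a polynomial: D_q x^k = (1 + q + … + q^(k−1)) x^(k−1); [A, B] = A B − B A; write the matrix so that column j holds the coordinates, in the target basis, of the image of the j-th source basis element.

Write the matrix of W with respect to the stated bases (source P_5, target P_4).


image of 1: 0
image of x: 0
image of x^2: 3/2
image of x^3: -(9/2)x
image of x^4: (27/2)x^2 + (9/4)x + 9/8
image of x^5: -(69/2)x^3 - 9x^2 - (27/4)x - 3/8
each image's coordinates form column j of the matrix

the matrix is [[0, 0, 3/2, 0, 9/8, -3/8]; [0, 0, 0, -9/2, 9/4, -27/4]; [0, 0, 0, 0, 27/2, -9]; [0, 0, 0, 0, 0, -69/2]; [0, 0, 0, 0, 0, 0]] (rows listed top to bottom)


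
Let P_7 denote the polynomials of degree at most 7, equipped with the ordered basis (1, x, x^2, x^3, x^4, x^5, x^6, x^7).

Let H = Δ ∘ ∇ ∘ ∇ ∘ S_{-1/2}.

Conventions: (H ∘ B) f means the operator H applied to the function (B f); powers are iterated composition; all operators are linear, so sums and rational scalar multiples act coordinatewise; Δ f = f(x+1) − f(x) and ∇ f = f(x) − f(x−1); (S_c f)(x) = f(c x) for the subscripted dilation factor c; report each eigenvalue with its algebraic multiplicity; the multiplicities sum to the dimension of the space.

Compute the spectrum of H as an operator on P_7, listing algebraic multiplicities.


λ = 0 (multiplicity 8)

image of 1: 0
image of x: 0
image of x^2: 0
image of x^3: -3/4
image of x^4: (3/2)x - 3/4
image of x^5: -(15/8)x^2 + (15/8)x - 15/16
image of x^6: (15/8)x^3 - (45/16)x^2 + (45/16)x - 15/16
image of x^7: -(105/64)x^4 + (105/32)x^3 - (315/64)x^2 + (105/32)x - 63/64
the matrix is upper triangular; its diagonal is (0, 0, 0, 0, 0, 0, 0, 0)
for a triangular matrix the eigenvalues are the diagonal entries, with algebraic multiplicity their repetition count


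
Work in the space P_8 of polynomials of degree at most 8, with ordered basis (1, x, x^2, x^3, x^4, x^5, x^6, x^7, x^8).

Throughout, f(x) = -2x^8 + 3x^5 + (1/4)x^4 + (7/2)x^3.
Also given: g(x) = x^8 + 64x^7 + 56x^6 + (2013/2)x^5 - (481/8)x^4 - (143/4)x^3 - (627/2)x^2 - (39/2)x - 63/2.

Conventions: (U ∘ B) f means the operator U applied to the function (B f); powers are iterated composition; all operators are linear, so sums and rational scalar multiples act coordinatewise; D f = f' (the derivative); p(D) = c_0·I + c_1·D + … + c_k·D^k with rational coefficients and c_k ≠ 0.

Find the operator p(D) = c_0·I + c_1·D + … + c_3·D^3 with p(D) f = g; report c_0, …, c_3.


c_0 = -1/2, c_1 = -4, c_2 = -1/2, c_3 = -3/2

D^0 f = -2x^8 + 3x^5 + (1/4)x^4 + (7/2)x^3
D^1 f = -16x^7 + 15x^4 + x^3 + (21/2)x^2
D^2 f = -112x^6 + 60x^3 + 3x^2 + 21x
D^3 f = -672x^5 + 180x^2 + 6x + 21
matching coefficients of g against c_0 f + c_1 Df + … from the top degree down determines the c_i
solution: c_0 = -1/2, c_1 = -4, c_2 = -1/2, c_3 = -3/2


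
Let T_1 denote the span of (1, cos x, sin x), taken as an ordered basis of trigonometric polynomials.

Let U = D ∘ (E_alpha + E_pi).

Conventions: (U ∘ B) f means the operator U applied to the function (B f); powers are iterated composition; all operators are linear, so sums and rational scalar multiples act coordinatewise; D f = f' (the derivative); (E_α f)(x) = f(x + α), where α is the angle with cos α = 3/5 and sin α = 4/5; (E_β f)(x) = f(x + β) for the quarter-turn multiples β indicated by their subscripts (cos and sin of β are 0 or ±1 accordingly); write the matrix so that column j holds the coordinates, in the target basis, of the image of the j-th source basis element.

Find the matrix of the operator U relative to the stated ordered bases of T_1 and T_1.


image of 1: 0
image of cos x: -(4/5)cos x + (2/5)sin x
image of sin x: -(2/5)cos x - (4/5)sin x
each image's coordinates form column j of the matrix

the matrix is [[0, 0, 0]; [0, -4/5, -2/5]; [0, 2/5, -4/5]] (rows listed top to bottom)


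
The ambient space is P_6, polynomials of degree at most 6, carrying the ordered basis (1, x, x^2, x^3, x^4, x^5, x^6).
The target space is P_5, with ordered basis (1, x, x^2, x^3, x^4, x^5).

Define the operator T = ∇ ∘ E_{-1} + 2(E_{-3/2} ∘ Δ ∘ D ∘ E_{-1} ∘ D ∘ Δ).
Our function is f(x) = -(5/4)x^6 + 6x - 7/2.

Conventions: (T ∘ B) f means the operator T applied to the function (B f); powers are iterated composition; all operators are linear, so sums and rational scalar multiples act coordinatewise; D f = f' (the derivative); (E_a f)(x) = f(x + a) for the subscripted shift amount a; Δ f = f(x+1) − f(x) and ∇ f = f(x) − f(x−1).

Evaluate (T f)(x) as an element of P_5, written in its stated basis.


g(x) = -(15/2)x^5 + (225/4)x^4 - 175x^3 - (2475/4)x^2 + (4935/2)x - 8361/4

E_{-1} f = -(5/4)x^6 + (15/2)x^5 - (75/4)x^4 + 25x^3 - (75/4)x^2 + (27/2)x - 43/4
∇ E_{-1} f = -(15/2)x^5 + (225/4)x^4 - 175x^3 + (1125/4)x^2 - (465/2)x + 339/4
Δ f = -(15/2)x^5 - (75/4)x^4 - 25x^3 - (75/4)x^2 - (15/2)x + 19/4
D Δ f = -(75/2)x^4 - 75x^3 - 75x^2 - (75/2)x - 15/2
E_{-1} D Δ f = -(75/2)x^4 + 75x^3 - 75x^2 + (75/2)x - 15/2
D (E_{-1} ∘ D) Δ f = -150x^3 + 225x^2 - 150x + 75/2
Δ D (E_{-1} ∘ D) Δ f = -450x^2 - 75
E_{-3/2} Δ D (E_{-1} ∘ D) Δ f = -450x^2 + 1350x - 2175/2
(2(E_{-3/2} ∘ Δ ∘ D ∘ E_{-1} ∘ D ∘ Δ)) f = -900x^2 + 2700x - 2175
(∇ ∘ E_{-1} + 2(E_{-3/2} ∘ Δ ∘ D ∘ E_{-1} ∘ D ∘ Δ)) f = -(15/2)x^5 + (225/4)x^4 - 175x^3 - (2475/4)x^2 + (4935/2)x - 8361/4


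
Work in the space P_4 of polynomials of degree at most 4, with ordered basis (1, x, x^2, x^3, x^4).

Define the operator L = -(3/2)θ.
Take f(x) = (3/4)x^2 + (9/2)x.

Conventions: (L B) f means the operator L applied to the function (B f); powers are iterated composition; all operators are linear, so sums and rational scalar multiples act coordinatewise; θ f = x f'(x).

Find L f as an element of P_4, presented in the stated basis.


g(x) = -(9/4)x^2 - (27/4)x

θ f = (3/2)x^2 + (9/2)x
(-(3/2)θ) f = -(9/4)x^2 - (27/4)x


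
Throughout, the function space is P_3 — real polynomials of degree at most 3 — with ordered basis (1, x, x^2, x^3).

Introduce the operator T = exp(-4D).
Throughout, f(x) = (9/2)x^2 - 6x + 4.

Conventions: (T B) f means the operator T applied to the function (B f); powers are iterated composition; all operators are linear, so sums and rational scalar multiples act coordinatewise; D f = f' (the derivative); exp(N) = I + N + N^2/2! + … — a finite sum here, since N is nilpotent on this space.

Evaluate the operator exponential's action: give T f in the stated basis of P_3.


order-1 term: -36x + 24
order-2 term: 72
the series for exp(-4D) f terminates at order 2
exp(-4D) f = (9/2)x^2 - 42x + 100

the result is g(x) = (9/2)x^2 - 42x + 100


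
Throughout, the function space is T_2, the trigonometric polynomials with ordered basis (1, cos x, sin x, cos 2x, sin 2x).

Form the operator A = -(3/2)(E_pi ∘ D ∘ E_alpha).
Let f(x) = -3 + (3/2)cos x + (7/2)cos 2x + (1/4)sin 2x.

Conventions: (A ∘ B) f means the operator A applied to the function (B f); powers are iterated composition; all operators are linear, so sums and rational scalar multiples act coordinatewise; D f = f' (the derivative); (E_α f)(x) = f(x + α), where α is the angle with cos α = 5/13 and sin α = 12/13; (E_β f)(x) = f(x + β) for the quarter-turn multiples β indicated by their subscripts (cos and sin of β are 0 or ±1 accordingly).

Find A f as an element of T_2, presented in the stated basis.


g(x) = -(27/13)cos x - (45/52)sin x + (5397/676)cos 2x - (2319/338)sin 2x

E_alpha f = -3 + (15/26)cos x - (18/13)sin x - (773/338)cos 2x - (1799/676)sin 2x
D E_alpha f = -(18/13)cos x - (15/26)sin x - (1799/338)cos 2x + (773/169)sin 2x
E_pi D E_alpha f = (18/13)cos x + (15/26)sin x - (1799/338)cos 2x + (773/169)sin 2x
(-(3/2)(E_pi ∘ D ∘ E_alpha)) f = -(27/13)cos x - (45/52)sin x + (5397/676)cos 2x - (2319/338)sin 2x


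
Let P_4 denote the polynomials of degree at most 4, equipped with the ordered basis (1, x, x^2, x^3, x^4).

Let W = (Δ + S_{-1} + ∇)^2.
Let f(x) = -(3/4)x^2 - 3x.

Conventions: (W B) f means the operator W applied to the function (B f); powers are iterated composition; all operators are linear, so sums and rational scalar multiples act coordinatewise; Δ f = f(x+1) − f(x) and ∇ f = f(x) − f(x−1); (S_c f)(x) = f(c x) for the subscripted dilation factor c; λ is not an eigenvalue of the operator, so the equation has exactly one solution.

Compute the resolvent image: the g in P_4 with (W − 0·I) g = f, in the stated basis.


the result is g(x) = -(3/4)x^2 - 3x + 6

write g with unknown coordinates in the stated basis and equate coefficients in (W − 0·I) g = f
solving from the highest basis element down gives g = -(3/4)x^2 - 3x + 6
check: W g = -(3/4)x^2 - 3x
so W g − 0·g = -(3/4)x^2 - 3x = f ✓


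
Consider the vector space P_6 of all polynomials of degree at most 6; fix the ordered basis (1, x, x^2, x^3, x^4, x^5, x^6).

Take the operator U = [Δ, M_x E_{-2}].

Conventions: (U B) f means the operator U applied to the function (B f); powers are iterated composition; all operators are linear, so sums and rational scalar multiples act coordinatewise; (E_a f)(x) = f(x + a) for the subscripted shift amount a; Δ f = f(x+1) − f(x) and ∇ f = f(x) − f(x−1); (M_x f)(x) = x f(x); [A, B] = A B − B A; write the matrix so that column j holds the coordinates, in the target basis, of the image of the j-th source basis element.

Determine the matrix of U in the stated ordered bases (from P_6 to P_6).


image of 1: 1
image of x: x - 1
image of x^2: x^2 - 2x + 1
image of x^3: x^3 - 3x^2 + 3x - 1
image of x^4: x^4 - 4x^3 + 6x^2 - 4x + 1
image of x^5: x^5 - 5x^4 + 10x^3 - 10x^2 + 5x - 1
image of x^6: x^6 - 6x^5 + 15x^4 - 20x^3 + 15x^2 - 6x + 1
each image's coordinates form column j of the matrix

the matrix is [[1, -1, 1, -1, 1, -1, 1]; [0, 1, -2, 3, -4, 5, -6]; [0, 0, 1, -3, 6, -10, 15]; [0, 0, 0, 1, -4, 10, -20]; [0, 0, 0, 0, 1, -5, 15]; [0, 0, 0, 0, 0, 1, -6]; [0, 0, 0, 0, 0, 0, 1]] (rows listed top to bottom)


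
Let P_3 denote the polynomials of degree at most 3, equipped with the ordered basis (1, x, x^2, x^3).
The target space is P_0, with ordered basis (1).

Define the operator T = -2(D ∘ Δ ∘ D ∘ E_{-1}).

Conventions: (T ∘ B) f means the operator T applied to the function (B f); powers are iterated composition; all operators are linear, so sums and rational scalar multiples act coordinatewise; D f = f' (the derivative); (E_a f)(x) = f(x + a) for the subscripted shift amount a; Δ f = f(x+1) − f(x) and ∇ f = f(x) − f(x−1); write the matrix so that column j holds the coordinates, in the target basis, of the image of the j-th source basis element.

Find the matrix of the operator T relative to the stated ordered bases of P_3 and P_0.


image of 1: 0
image of x: 0
image of x^2: 0
image of x^3: -12
each image's coordinates form column j of the matrix

the matrix is [[0, 0, 0, -12]] (rows listed top to bottom)


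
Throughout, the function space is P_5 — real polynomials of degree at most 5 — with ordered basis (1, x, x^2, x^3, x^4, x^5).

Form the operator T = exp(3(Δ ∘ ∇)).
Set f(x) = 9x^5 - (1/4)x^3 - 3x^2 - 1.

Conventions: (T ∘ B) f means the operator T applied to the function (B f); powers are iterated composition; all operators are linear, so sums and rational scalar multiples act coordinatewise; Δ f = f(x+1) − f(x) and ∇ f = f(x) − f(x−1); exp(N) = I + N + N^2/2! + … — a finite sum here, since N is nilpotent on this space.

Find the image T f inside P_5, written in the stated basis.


g(x) = 9x^5 + (2159/4)x^3 - 3x^2 + (10251/2)x - 19

order-1 term: 540x^3 + (531/2)x - 18
order-2 term: 4860x
the series for exp(3(Δ ∘ ∇)) f terminates at order 2
exp(3(Δ ∘ ∇)) f = 9x^5 + (2159/4)x^3 - 3x^2 + (10251/2)x - 19


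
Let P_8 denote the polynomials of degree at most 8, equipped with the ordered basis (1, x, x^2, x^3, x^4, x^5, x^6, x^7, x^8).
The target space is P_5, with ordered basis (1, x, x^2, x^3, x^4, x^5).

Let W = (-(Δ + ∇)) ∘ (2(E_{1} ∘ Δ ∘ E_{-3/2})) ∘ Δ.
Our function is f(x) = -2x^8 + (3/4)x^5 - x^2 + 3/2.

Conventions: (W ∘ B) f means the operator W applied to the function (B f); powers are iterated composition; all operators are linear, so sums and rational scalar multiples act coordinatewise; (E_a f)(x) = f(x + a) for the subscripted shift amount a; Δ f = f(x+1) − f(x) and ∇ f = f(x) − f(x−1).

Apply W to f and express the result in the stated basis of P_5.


Δ f = -16x^7 - 56x^6 - 112x^5 - (545/4)x^4 - (209/2)x^3 - (97/2)x^2 - (57/4)x - 9/4
E_{-3/2} Δ f = -16x^7 + 112x^6 - 364x^5 + (2815/4)x^4 - 862x^3 + (5291/8)x^2 - 294x + 3771/64
Δ E_{-3/2} Δ f = -112x^6 + 336x^5 - 700x^4 + 855x^3 - (1319/2)x^2 + (1167/4)x - 471/8
E_{1} Δ E_{-3/2} Δ f = -112x^6 - 336x^5 - 700x^4 - 825x^3 - (1229/2)x^2 - (1017/4)x - 381/8
(2(E_{1} ∘ Δ ∘ E_{-3/2})) Δ f = -224x^6 - 672x^5 - 1400x^4 - 1650x^3 - 1229x^2 - (1017/2)x - 381/4
Δ (2(E_{1} ∘ Δ ∘ E_{-3/2})) Δ f = -1344x^5 - 6720x^4 - 16800x^3 - 23430x^2 - 17712x - 11367/2
∇ (2(E_{1} ∘ Δ ∘ E_{-3/2})) Δ f = -1344x^5 - 3360x^3 + 90x^2 - 1092x + 45/2
(Δ + ∇) (2(E_{1} ∘ Δ ∘ E_{-3/2})) Δ f = -2688x^5 - 6720x^4 - 20160x^3 - 23340x^2 - 18804x - 5661
(-(Δ + ∇)) (2(E_{1} ∘ Δ ∘ E_{-3/2})) Δ f = 2688x^5 + 6720x^4 + 20160x^3 + 23340x^2 + 18804x + 5661

the image equals g(x) = 2688x^5 + 6720x^4 + 20160x^3 + 23340x^2 + 18804x + 5661


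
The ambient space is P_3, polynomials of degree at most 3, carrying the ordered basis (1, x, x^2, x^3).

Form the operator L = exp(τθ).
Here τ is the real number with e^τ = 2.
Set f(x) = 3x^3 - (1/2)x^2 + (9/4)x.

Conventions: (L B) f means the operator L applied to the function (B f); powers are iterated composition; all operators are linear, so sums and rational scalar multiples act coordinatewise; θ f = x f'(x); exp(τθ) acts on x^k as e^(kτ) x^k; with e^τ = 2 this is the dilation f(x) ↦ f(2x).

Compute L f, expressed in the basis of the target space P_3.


the result is g(x) = 24x^3 - 2x^2 + (9/2)x

exp(τθ) x^k = e^(kτ) x^k; with e^τ = 2 this sends x^k to 2^k x^k
x ↦ 2 x
x^2 ↦ 4 x^2
x^3 ↦ 8 x^3
applying this coordinatewise to f: exp(τθ) f = 24x^3 - 2x^2 + (9/2)x


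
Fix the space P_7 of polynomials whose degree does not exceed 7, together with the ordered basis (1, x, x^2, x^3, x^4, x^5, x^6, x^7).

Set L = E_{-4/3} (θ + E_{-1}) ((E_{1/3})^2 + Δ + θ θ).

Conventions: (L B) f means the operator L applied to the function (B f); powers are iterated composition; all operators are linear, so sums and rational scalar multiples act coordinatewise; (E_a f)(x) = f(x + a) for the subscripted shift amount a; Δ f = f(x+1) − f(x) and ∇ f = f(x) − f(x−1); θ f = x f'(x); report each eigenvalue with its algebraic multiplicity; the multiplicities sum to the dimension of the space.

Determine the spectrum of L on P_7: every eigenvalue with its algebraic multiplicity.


λ = 1 (multiplicity 1), λ = 4 (multiplicity 1), λ = 15 (multiplicity 1), λ = 40 (multiplicity 1), λ = 85 (multiplicity 1), λ = 156 (multiplicity 1), λ = 259 (multiplicity 1), λ = 400 (multiplicity 1)

image of 1: 1
image of x: 4x - 17/3
image of x^2: 15x^2 - (130/3)x + 308/9
image of x^3: 40x^3 - 175x^2 + 282x - 4529/27
image of x^4: 85x^4 - (1484/3)x^3 + 1180x^2 - (4108/3)x + 52400/81
image of x^5: 156x^5 - (3385/3)x^4 + (31760/9)x^3 - (53930/9)x^2 + (446930/81)x - 530737/243
image of x^6: 259x^6 - 2234x^5 + 8600x^4 - (514420/27)x^3 + (694270/27)x^2 - (538538/27)x + 4998388/729
image of x^7: 400x^7 - (12005/3)x^6 + 18242x^5 - (446285/9)x^4 + (7081900/81)x^3 - (8087485/81)x^2 + (49307902/729)x - 45131417/2187
the matrix is upper triangular; its diagonal is (1, 4, 15, 40, 85, 156, 259, 400)
for a triangular matrix the eigenvalues are the diagonal entries, with algebraic multiplicity their repetition count


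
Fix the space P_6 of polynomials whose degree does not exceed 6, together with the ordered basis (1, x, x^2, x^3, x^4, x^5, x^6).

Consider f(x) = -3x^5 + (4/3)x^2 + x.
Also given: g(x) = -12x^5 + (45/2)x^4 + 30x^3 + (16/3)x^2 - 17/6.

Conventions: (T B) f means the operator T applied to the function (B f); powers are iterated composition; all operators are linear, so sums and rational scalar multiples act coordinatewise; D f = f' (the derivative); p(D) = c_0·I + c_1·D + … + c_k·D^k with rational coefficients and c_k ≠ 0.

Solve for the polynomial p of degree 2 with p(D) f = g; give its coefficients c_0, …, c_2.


p(D) = 4·I − (3/2)·D − (1/2)·D^2, i.e. c_0 = 4, c_1 = -3/2, c_2 = -1/2

D^0 f = -3x^5 + (4/3)x^2 + x
D^1 f = -15x^4 + (8/3)x + 1
D^2 f = -60x^3 + 8/3
matching coefficients of g against c_0 f + c_1 Df + … from the top degree down determines the c_i
solution: c_0 = 4, c_1 = -3/2, c_2 = -1/2


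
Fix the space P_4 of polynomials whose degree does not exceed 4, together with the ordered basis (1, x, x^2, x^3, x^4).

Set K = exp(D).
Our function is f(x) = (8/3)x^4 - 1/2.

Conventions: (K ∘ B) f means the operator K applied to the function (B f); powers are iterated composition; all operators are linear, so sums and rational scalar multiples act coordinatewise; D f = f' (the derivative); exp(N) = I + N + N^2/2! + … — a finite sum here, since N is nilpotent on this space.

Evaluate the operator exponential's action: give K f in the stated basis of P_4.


g(x) = (8/3)x^4 + (32/3)x^3 + 16x^2 + (32/3)x + 13/6

order-1 term: (32/3)x^3
order-2 term: 16x^2
order-3 term: (32/3)x
order-4 term: 8/3
the series for exp(D) f terminates at order 4
exp(D) f = (8/3)x^4 + (32/3)x^3 + 16x^2 + (32/3)x + 13/6


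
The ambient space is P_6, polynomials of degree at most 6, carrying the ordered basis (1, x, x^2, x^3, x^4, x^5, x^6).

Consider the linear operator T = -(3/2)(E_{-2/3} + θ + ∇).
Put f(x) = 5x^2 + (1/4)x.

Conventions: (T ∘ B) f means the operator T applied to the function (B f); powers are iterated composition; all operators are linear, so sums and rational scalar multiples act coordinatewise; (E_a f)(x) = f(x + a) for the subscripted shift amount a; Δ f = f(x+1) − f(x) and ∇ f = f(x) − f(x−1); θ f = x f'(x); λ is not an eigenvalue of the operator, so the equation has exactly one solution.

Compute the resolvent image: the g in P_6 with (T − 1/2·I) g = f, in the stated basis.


write g with unknown coordinates in the stated basis and equate coefficients in (T − 1/2·I) g = f
solving from the highest basis element down gives g = -x^2 + (3/14)x - 79/168
check: T g = (9/2)x^2 + (5/14)x - 79/336
so T g − 1/2·g = 5x^2 + (1/4)x = f ✓

g(x) = -x^2 + (3/14)x - 79/168


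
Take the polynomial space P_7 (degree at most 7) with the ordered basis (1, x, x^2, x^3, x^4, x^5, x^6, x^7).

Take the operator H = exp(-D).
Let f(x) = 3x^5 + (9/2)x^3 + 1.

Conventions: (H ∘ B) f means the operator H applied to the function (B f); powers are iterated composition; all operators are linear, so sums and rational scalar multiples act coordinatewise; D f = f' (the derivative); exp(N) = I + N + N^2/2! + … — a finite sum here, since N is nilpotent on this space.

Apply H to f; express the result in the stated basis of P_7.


order-1 term: -15x^4 - (27/2)x^2
order-2 term: 30x^3 + (27/2)x
order-3 term: -30x^2 - 9/2
order-4 term: 15x
order-5 term: -3
the series for exp(-D) f terminates at order 5
exp(-D) f = 3x^5 - 15x^4 + (69/2)x^3 - (87/2)x^2 + (57/2)x - 13/2

g(x) = 3x^5 - 15x^4 + (69/2)x^3 - (87/2)x^2 + (57/2)x - 13/2
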